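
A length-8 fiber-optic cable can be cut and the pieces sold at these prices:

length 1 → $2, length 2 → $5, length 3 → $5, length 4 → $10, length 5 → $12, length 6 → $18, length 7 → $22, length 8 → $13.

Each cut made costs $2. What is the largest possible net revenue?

Build v[k] bottom-up: v[k] = max over allowed piece i of (p[i] + v[k−i]) − 2 per cut.
v[1] = 2
v[2] = 5
v[3] = 5  (first piece 1, then v[2]=5)
v[4] = 10
v[5] = 12
v[6] = 18
v[7] = 22
v[8] = 22  (first piece 1, then v[7]=22)
One optimal plan: pieces 7 + 1 (1 cut) → $24 − $2 = $22.

22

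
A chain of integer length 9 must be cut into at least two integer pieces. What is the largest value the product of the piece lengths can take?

27

Fill prod[k] for k=2..9: at each k try every first piece i and multiply by the better of (k−i) uncut or prod[k−i].
prod[2] = 1×max(1,0) = 1×1 = 1
prod[3] = 1×max(2,1) = 1×2 = 2
prod[4] = 2×max(2,1) = 2×2 = 4
prod[5] = 2×max(3,2) = 2×3 = 6
prod[6] = 3×max(3,2) = 3×3 = 9
prod[7] = 2×max(5,6) = 2×6 = 12
prod[8] = 2×max(6,9) = 2×9 = 18
prod[9] = 3×max(6,9) = 3×9 = 27
One optimal split: 3 + 3 + 3; product 3×3×3 = 27.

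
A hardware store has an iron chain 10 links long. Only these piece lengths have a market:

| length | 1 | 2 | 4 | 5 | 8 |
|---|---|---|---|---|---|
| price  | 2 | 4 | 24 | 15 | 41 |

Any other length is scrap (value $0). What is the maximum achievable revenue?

Let r[k] be the best obtainable value from length k. For each k, try every first piece i and keep the best of price[i] + r[k−i].
r[1] = 2
r[2] = max(2+2, 4+0) = 4
r[3] = max(2+4, 4+2) = 6
r[4] = max(2+6, 4+4, 24+0) = 24
r[5] = max(2+24, 4+6, 24+2, 15+0) = 26
r[6] = max(2+26, 4+24, 24+4, 15+2) = 28
r[7] = max(2+28, 4+26, 24+6, 15+4) = 30
r[8] = max(2+30, 4+28, 24+24, 15+6, 41+0) = 48
r[9] = max(2+48, 4+30, 24+26, 15+24, 41+2) = 50
r[10] = max(2+50, 4+48, 24+28, 15+26, 41+4) = 52
One optimal cutting: 4 + 4 + 1 + 1 → $52.

52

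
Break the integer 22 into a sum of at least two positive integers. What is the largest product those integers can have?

Fill f[k] for k=2..22: at each k try every first piece i and multiply by the better of (k−i) uncut or f[k−i].
Small cases: f[2]=1, f[3]=2, f[4]=4, f[5]=6, f[6]=9, f[7]=12, f[8]=18, f[9]=27, f[10]=36, f[11]=54, f[12]=81, f[13]=108, f[14]=162.
f[15] = 3·max(12,81) = 3·81 = 243
f[16] = 2·max(14,162) = 2·162 = 324
f[17] = 2·max(15,243) = 2·243 = 486
f[18] = 3·max(15,243) = 3·243 = 729
f[19] = 2·max(17,486) = 2·486 = 972
f[20] = 2·max(18,729) = 2·729 = 1458
f[21] = 3·max(18,729) = 3·729 = 2187
f[22] = 2·max(20,1458) = 2·1458 = 2916
One optimal split: 3 + 3 + 3 + 3 + 3 + 3 + 2 + 2; product 3·3·3·3·3·3·2·2 = 2916.

2916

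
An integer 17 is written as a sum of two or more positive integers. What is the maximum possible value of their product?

486

Define P[k] = max over 1≤i<k of i · max(k−i, P[k−i]); the inner max lets the remainder stay uncut if that's better.
P[2] = 1×max(1,0) = 1×1 = 1
P[3] = 1×max(2,1) = 1×2 = 2
P[4] = 2×max(2,1) = 2×2 = 4
P[5] = 2×max(3,2) = 2×3 = 6
P[6] = 3×max(3,2) = 3×3 = 9
P[7] = 2×max(5,6) = 2×6 = 12
P[8] = 2×max(6,9) = 2×9 = 18
P[9] = 3×max(6,9) = 3×9 = 27
P[10] = 2×max(8,18) = 2×18 = 36
P[11] = 2×max(9,27) = 2×27 = 54
P[12] = 3×max(9,27) = 3×27 = 81
P[13] = 2×max(11,54) = 2×54 = 108
P[14] = 2×max(12,81) = 2×81 = 162
P[15] = 3×max(12,81) = 3×81 = 243
P[16] = 2×max(14,162) = 2×162 = 324
P[17] = 2×max(15,243) = 2×243 = 486
One optimal split: 3 + 3 + 3 + 3 + 3 + 2; product 3×3×3×3×3×2 = 486.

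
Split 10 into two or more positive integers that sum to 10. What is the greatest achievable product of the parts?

Let P[k] be the best product for length k (with at least one cut). For each first piece i, the rest contributes max(k−i, P[k−i]).
P[2] = 1·max(1,0) = 1·1 = 1
P[3] = 1·max(2,1) = 1·2 = 2
P[4] = 2·max(2,1) = 2·2 = 4
P[5] = 2·max(3,2) = 2·3 = 6
P[6] = 3·max(3,2) = 3·3 = 9
P[7] = 2·max(5,6) = 2·6 = 12
P[8] = 2·max(6,9) = 2·9 = 18
P[9] = 3·max(6,9) = 3·9 = 27
P[10] = 2·max(8,18) = 2·18 = 36
One optimal split: 3 + 3 + 2 + 2; product 3·3·2·2 = 36.

36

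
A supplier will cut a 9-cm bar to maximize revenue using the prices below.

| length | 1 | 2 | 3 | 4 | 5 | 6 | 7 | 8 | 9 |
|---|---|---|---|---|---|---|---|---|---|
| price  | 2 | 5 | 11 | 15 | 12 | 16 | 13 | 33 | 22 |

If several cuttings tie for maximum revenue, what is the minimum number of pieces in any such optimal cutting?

2

Consider every possible first cut. r[k] is the best of p[i]+r[k−i] over all sellable i≤k.
r[1] = 2
r[2] = max(2+2, 5+0) = 5
r[3] = max(2+5, 5+2, 11+0) = 11
r[4] = max(2+11, 5+5, 11+2, 15+0) = 15
r[5] = max(2+15, 5+11, 11+5, 15+2, 12+0) = 17
r[6] = max(2+17, 5+15, 11+11, 15+5, 12+2, 16+0) = 22
r[7] = max(2+22, 5+17, 11+15, …, 16+2, 13+0) = 26
r[8] = max(2+26, 5+22, 11+17, …, 13+2, 33+0) = 33
r[9] = max(2+33, 5+26, 11+22, …, 33+2, 22+0) = 35
Maximum revenue is $35.
Now minimize piece count subject to staying optimal: for each k, pieces[k] = 1 + min over i with p[i]+r[k−i]=r[k] of pieces[k−i].
pieces[6] = 2
pieces[7] = 2
pieces[8] = 1
pieces[9] = 2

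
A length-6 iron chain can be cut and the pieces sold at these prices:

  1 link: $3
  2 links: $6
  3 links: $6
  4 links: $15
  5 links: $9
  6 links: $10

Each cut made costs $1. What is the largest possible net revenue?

Let r[k] be the best obtainable value from length k. For each k, try every first piece i and keep the best of price[i] + r[k−i] minus the 1 cut fee when i<k.
r[1] = 3
r[2] = max(3+3-1, 6+0) = 6
r[3] = max(3+6-1, 6+3-1, 6+0) = 8
r[4] = max(3+8-1, 6+6-1, 6+3-1, 15+0) = 15
r[5] = max(3+15-1, 6+8-1, 6+6-1, 15+3-1, 9+0) = 17
r[6] = max(3+17-1, 6+15-1, 6+8-1, 15+6-1, 9+3-1, 10+0) = 20
One optimal plan: pieces 4 + 2 (1 cut) → $21 − $1 = $20.

20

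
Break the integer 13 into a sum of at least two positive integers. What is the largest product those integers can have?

108

Let m[k] be the best product for length k (with at least one cut). For each first piece i, the rest contributes max(k−i, m[k−i]).
m[2] = 1·max(1,0) = 1·1 = 1
m[3] = max(1·2, 2·1) = 2
m[4] = max(1·3, 2·2, 3·1) = 4
m[5] = max(1·4, 2·3, 3·2, 4·1) = 6
m[6] = max(1·6, 2·4, 3·3, 4·2, 5·1) = 9
m[7] = max(1·9, 2·6, 3·4, 4·3, 5·2, 6·1) = 12
m[8] = max(1·12, 2·9, 3·6, …, 6·2, 7·1) = 18
m[9] = max(1·18, 2·12, 3·9, …, 7·2, 8·1) = 27
m[10] = max(1·27, 2·18, 3·12, …, 8·2, 9·1) = 36
m[11] = max(1·36, 2·27, 3·18, …, 9·2, 10·1) = 54
m[12] = max(1·54, 2·36, 3·27, …, 10·2, 11·1) = 81
m[13] = max(1·81, 2·54, 3·36, …, 11·2, 12·1) = 108
One optimal split: 3 + 3 + 3 + 2 + 2; product 3·3·3·2·2 = 108.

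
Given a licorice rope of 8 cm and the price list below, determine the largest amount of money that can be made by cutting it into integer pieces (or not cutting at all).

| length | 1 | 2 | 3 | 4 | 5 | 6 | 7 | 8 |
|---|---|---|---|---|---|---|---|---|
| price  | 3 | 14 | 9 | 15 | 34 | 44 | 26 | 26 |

58

Build R[k] bottom-up: R[k] = max over allowed piece i of (p[i] + R[k−i]).
R[1] = 3
R[2] = max(3+3, 14+0) = 14
R[3] = max(3+14, 14+3, 9+0) = 17
R[4] = max(3+17, 14+14, 9+3, 15+0) = 28
R[5] = max(3+28, 14+17, 9+14, 15+3, 34+0) = 34
R[6] = max(3+34, 14+28, 9+17, 15+14, 34+3, 44+0) = 44
R[7] = max(3+44, 14+34, 9+28, …, 44+3, 26+0) = 48
R[8] = max(3+48, 14+44, 9+34, …, 26+3, 26+0) = 58
One optimal cutting: 6 + 2 → ¢44 + ¢14 = ¢58.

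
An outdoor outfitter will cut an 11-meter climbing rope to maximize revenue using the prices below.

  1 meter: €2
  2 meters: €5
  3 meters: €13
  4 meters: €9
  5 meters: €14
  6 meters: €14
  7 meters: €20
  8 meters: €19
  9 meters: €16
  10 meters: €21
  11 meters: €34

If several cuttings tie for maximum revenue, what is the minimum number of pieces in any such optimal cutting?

Consider every possible first cut. r[k] is the best of p[i]+r[k−i] over all sellable i≤k.
r[1] = 2
r[2] = 5
r[3] = 13
r[4] = 15  (first piece 1, then r[3]=13)
r[5] = 18  (first piece 2, then r[3]=13)
r[6] = 26  (first piece 3, then r[3]=13)
r[7] = 28  (first piece 1, then r[6]=26)
r[8] = 31  (first piece 2, then r[6]=26)
r[9] = 39  (first piece 3, then r[6]=26)
r[10] = 41  (first piece 1, then r[9]=39)
r[11] = 44  (first piece 2, then r[9]=39)
Maximum revenue is €44.
Now minimize piece count subject to staying optimal: for each k, pieces[k] = 1 + min over i with p[i]+r[k−i]=r[k] of pieces[k−i].
pieces[8] = 3
pieces[9] = 3
pieces[10] = 4
pieces[11] = 4

4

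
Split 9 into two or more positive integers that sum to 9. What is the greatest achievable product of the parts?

27

Let f[k] be the best product for length k (with at least one cut). For each first piece i, the rest contributes max(k−i, f[k−i]).
f[2] = 1×max(1,0) = 1×1 = 1
f[3] = 1×max(2,1) = 1×2 = 2
f[4] = 2×max(2,1) = 2×2 = 4
f[5] = 2×max(3,2) = 2×3 = 6
f[6] = 3×max(3,2) = 3×3 = 9
f[7] = 2×max(5,6) = 2×6 = 12
f[8] = 2×max(6,9) = 2×9 = 18
f[9] = 3×max(6,9) = 3×9 = 27
One optimal split: 3 + 3 + 3; product 3×3×3 = 27.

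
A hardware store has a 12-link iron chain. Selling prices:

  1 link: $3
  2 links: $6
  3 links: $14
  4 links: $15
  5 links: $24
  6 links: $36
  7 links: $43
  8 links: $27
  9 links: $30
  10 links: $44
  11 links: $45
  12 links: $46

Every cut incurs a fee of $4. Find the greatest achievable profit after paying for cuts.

68

Consider every possible first cut. v[k] is the best of p[i]+v[k−i] over all sellable i≤k, charging 4 whenever i<k.
v[1] = 3
v[2] = 6
v[3] = 14
v[4] = 15
v[5] = 24
v[6] = 36
v[7] = 43
v[8] = 42  (first piece 1, then v[7]=43)
v[9] = 46  (first piece 3, then v[6]=36)
v[10] = 53  (first piece 3, then v[7]=43)
v[11] = 56  (first piece 5, then v[6]=36)
v[12] = 68  (first piece 6, then v[6]=36)
One optimal plan: pieces 6 + 6 (1 cut) → $72 − $4 = $68.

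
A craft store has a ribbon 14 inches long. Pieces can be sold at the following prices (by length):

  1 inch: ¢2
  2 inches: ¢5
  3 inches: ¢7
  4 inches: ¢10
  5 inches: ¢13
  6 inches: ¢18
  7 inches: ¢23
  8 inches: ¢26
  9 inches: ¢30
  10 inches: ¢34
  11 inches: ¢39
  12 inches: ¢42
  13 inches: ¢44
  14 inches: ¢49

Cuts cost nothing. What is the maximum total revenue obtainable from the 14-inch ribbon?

49

Consider every possible first cut. r[k] is the best of p[i]+r[k−i] over all sellable i≤k.
r[1] = 2
r[2] = 5
r[3] = 7  (first piece 1, then r[2]=5)
r[4] = 10  (first piece 2, then r[2]=5)
r[5] = 13
r[6] = 18
r[7] = 23
r[8] = 26
r[9] = 30
r[10] = 34
r[11] = 39
r[12] = 42
r[13] = 44  (first piece 1, then r[12]=42)
r[14] = 49
Best is to sell the whole 14-inch piece uncut for ¢49.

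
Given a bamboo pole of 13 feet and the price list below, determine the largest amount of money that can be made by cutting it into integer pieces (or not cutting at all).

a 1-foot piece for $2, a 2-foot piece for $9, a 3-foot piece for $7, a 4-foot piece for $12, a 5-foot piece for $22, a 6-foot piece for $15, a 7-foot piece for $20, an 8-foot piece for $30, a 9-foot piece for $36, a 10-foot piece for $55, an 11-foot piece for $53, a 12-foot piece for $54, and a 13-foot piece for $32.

Consider every possible first cut. v[k] is the best of p[i]+v[k−i] over all sellable i≤k.
v[1] = 2
v[2] = 9
v[3] = 11  (first piece 1, then v[2]=9)
v[4] = 18  (first piece 2, then v[2]=9)
v[5] = 22
v[6] = 27  (first piece 2, then v[4]=18)
v[7] = 31  (first piece 2, then v[5]=22)
v[8] = 36  (first piece 2, then v[6]=27)
v[9] = 40  (first piece 2, then v[7]=31)
v[10] = 55
v[11] = 57  (first piece 1, then v[10]=55)
v[12] = 64  (first piece 2, then v[10]=55)
v[13] = 66  (first piece 1, then v[12]=64)
One optimal cutting: 10 + 2 + 1 → $55 + $9 + $2 = $66.

66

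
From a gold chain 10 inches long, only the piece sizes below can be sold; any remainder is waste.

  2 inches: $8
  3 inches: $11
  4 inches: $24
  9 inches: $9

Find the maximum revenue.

56

Build best[k] bottom-up: best[k] = max over allowed piece i of (p[i] + best[k−i]).
best[1] = 0
best[2] = 8
best[3] = max(8+0, 11+0) = 11
best[4] = max(8+8, 11+0, 24+0) = 24
best[5] = max(8+11, 11+8, 24+0) = 24
best[6] = max(8+24, 11+11, 24+8) = 32
best[7] = max(8+24, 11+24, 24+11) = 35
best[8] = max(8+32, 11+24, 24+24) = 48
best[9] = max(8+35, 11+32, 24+24, 9+0) = 48
best[10] = max(8+48, 11+35, 24+32, 9+0) = 56
One optimal cutting: 4 + 4 + 2 → $56.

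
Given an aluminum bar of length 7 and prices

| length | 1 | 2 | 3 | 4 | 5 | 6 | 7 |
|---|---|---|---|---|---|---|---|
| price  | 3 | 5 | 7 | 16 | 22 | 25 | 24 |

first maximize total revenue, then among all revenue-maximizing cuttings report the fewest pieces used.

Build r[k] bottom-up: r[k] = max over allowed piece i of (p[i] + r[k−i]).
r[1] = 3
r[2] = max(3+3, 5+0) = 6
r[3] = max(3+6, 5+3, 7+0) = 9
r[4] = max(3+9, 5+6, 7+3, 16+0) = 16
r[5] = max(3+16, 5+9, 7+6, 16+3, 22+0) = 22
r[6] = max(3+22, 5+16, 7+9, 16+6, 22+3, 25+0) = 25
r[7] = max(3+25, 5+22, 7+16, …, 25+3, 24+0) = 28
Maximum revenue is $28.
Now minimize piece count subject to staying optimal: for each k, pieces[k] = 1 + min over i with p[i]+r[k−i]=r[k] of pieces[k−i].
pieces[4] = 1
pieces[5] = 1
pieces[6] = 1
pieces[7] = 2

2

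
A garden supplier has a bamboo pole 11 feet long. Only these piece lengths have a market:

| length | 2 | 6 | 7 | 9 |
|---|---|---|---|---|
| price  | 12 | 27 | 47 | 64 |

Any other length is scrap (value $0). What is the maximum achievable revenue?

Build best[k] bottom-up: best[k] = max over allowed piece i of (p[i] + best[k−i]).
best[1] = 0
best[2] = 12
best[3] = 12
best[4] = 24  (first piece 2, then best[2]=12)
best[5] = 24
best[6] = max(12+24, 27+0) = 36
best[7] = max(12+24, 27+0, 47+0) = 47
best[8] = max(12+36, 27+12, 47+0) = 48
best[9] = max(12+47, 27+12, 47+12, 64+0) = 64
best[10] = max(12+48, 27+24, 47+12, 64+0) = 64
best[11] = max(12+64, 27+24, 47+24, 64+12) = 76
One optimal cutting: 9 + 2 → $76.

76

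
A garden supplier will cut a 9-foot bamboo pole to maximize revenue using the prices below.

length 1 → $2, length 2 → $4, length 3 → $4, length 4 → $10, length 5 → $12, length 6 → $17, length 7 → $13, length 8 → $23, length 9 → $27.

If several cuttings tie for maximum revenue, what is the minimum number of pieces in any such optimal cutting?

Let r[k] be the best obtainable value from length k. For each k, try every first piece i and keep the best of price[i] + r[k−i].
r[1] = 2
r[2] = max(2+2, 4+0) = 4
r[3] = max(2+4, 4+2, 4+0) = 6
r[4] = max(2+6, 4+4, 4+2, 10+0) = 10
r[5] = max(2+10, 4+6, 4+4, 10+2, 12+0) = 12
r[6] = max(2+12, 4+10, 4+6, 10+4, 12+2, 17+0) = 17
r[7] = max(2+17, 4+12, 4+10, …, 17+2, 13+0) = 19
r[8] = max(2+19, 4+17, 4+12, …, 13+2, 23+0) = 23
r[9] = max(2+23, 4+19, 4+17, …, 23+2, 27+0) = 27
Maximum revenue is $27.
Now minimize piece count subject to staying optimal: for each k, pieces[k] = 1 + min over i with p[i]+r[k−i]=r[k] of pieces[k−i].
pieces[6] = 1
pieces[7] = 2
pieces[8] = 1
pieces[9] = 1

1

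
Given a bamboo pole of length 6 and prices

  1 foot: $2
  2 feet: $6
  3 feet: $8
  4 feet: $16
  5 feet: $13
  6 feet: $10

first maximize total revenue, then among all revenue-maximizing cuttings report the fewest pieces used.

Consider every possible first cut. r[k] is the best of p[i]+r[k−i] over all sellable i≤k.
r[1] = 2
r[2] = max(2+2, 6+0) = 6
r[3] = max(2+6, 6+2, 8+0) = 8
r[4] = max(2+8, 6+6, 8+2, 16+0) = 16
r[5] = max(2+16, 6+8, 8+6, 16+2, 13+0) = 18
r[6] = max(2+18, 6+16, 8+8, 16+6, 13+2, 10+0) = 22
Maximum revenue is $22.
Now minimize piece count subject to staying optimal: for each k, pieces[k] = 1 + min over i with p[i]+r[k−i]=r[k] of pieces[k−i].
pieces[3] = 1
pieces[4] = 1
pieces[5] = 2
pieces[6] = 2

2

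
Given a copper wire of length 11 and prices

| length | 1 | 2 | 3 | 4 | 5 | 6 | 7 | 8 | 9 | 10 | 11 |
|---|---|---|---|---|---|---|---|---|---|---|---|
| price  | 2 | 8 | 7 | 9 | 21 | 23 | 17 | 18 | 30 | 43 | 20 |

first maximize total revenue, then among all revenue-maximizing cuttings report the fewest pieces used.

Build r[k] bottom-up: r[k] = max over allowed piece i of (p[i] + r[k−i]).
r[1] = 2
r[2] = max(2+2, 8+0) = 8
r[3] = max(2+8, 8+2, 7+0) = 10
r[4] = max(2+10, 8+8, 7+2, 9+0) = 16
r[5] = max(2+16, 8+10, 7+8, 9+2, 21+0) = 21
r[6] = max(2+21, 8+16, 7+10, 9+8, 21+2, 23+0) = 24
r[7] = max(2+24, 8+21, 7+16, …, 23+2, 17+0) = 29
r[8] = max(2+29, 8+24, 7+21, …, 17+2, 18+0) = 32
r[9] = max(2+32, 8+29, 7+24, …, 18+2, 30+0) = 37
r[10] = max(2+37, 8+32, 7+29, …, 30+2, 43+0) = 43
r[11] = max(2+43, 8+37, 7+32, …, 43+2, 20+0) = 45
Maximum revenue is €45.
Now minimize piece count subject to staying optimal: for each k, pieces[k] = 1 + min over i with p[i]+r[k−i]=r[k] of pieces[k−i].
pieces[8] = 4
pieces[9] = 3
pieces[10] = 1
pieces[11] = 2

2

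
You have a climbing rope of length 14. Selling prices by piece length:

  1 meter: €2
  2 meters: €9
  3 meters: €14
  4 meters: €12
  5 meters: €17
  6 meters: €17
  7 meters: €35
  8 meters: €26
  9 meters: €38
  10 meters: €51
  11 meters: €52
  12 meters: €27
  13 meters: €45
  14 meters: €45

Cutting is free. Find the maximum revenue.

70

Let v[k] be the best obtainable value from length k. For each k, try every first piece i and keep the best of price[i] + v[k−i].
v[1] = 2
v[2] = max(2+2, 9+0) = 9
v[3] = max(2+9, 9+2, 14+0) = 14
v[4] = max(2+14, 9+9, 14+2, 12+0) = 18
v[5] = max(2+18, 9+14, 14+9, 12+2, 17+0) = 23
v[6] = max(2+23, 9+18, 14+14, 12+9, 17+2, 17+0) = 28
v[7] = max(2+28, 9+23, 14+18, …, 17+2, 35+0) = 35
v[8] = max(2+35, 9+28, 14+23, …, 35+2, 26+0) = 37
v[9] = max(2+37, 9+35, 14+28, …, 26+2, 38+0) = 44
v[10] = max(2+44, 9+37, 14+35, …, 38+2, 51+0) = 51
v[11] = max(2+51, 9+44, 14+37, …, 51+2, 52+0) = 53
v[12] = max(2+53, 9+51, 14+44, …, 52+2, 27+0) = 60
v[13] = max(2+60, 9+53, 14+51, …, 27+2, 45+0) = 65
v[14] = max(2+65, 9+60, 14+53, …, 45+2, 45+0) = 70
One optimal cutting: 7 + 7 → €35 + €35 = €70.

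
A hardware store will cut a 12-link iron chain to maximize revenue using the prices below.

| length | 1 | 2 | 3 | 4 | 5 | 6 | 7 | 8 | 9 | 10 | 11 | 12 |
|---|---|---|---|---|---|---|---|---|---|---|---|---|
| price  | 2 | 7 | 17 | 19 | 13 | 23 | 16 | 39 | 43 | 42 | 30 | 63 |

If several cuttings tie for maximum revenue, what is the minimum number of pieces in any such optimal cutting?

4

Consider every possible first cut. r[k] is the best of p[i]+r[k−i] over all sellable i≤k.
r[1] = 2
r[2] = max(2+2, 7+0) = 7
r[3] = max(2+7, 7+2, 17+0) = 17
r[4] = max(2+17, 7+7, 17+2, 19+0) = 19
r[5] = max(2+19, 7+17, 17+7, 19+2, 13+0) = 24
r[6] = max(2+24, 7+19, 17+17, 19+7, 13+2, 23+0) = 34
r[7] = max(2+34, 7+24, 17+19, …, 23+2, 16+0) = 36
r[8] = max(2+36, 7+34, 17+24, …, 16+2, 39+0) = 41
r[9] = max(2+41, 7+36, 17+34, …, 39+2, 43+0) = 51
r[10] = max(2+51, 7+41, 17+36, …, 43+2, 42+0) = 53
r[11] = max(2+53, 7+51, 17+41, …, 42+2, 30+0) = 58
r[12] = max(2+58, 7+53, 17+51, …, 30+2, 63+0) = 68
Maximum revenue is $68.
Now minimize piece count subject to staying optimal: for each k, pieces[k] = 1 + min over i with p[i]+r[k−i]=r[k] of pieces[k−i].
pieces[9] = 3
pieces[10] = 3
pieces[11] = 4
pieces[12] = 4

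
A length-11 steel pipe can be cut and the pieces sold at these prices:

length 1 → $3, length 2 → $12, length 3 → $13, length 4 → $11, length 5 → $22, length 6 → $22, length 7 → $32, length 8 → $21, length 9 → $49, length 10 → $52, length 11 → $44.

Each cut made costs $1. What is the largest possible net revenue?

60

Let net[k] be the best obtainable value from length k. For each k, try every first piece i and keep the best of price[i] + net[k−i] minus the 1 cut fee when i<k.
net[1] = 3
net[2] = 12
net[3] = 14  (first piece 1, then net[2]=12)
net[4] = 23  (first piece 2, then net[2]=12)
net[5] = 25  (first piece 1, then net[4]=23)
net[6] = 34  (first piece 2, then net[4]=23)
net[7] = 36  (first piece 1, then net[6]=34)
net[8] = 45  (first piece 2, then net[6]=34)
net[9] = 49
net[10] = 56  (first piece 2, then net[8]=45)
net[11] = 60  (first piece 2, then net[9]=49)
One optimal plan: pieces 9 + 2 (1 cut) → $61 − $1 = $60.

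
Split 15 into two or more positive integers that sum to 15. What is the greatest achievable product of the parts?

243

Fill f[k] for k=2..15: at each k try every first piece i and multiply by the better of (k−i) uncut or f[k−i].
f[2] = 1×max(1,0) = 1×1 = 1
f[3] = 1×max(2,1) = 1×2 = 2
f[4] = 2×max(2,1) = 2×2 = 4
f[5] = 2×max(3,2) = 2×3 = 6
f[6] = 3×max(3,2) = 3×3 = 9
f[7] = 2×max(5,6) = 2×6 = 12
f[8] = 2×max(6,9) = 2×9 = 18
f[9] = 3×max(6,9) = 3×9 = 27
f[10] = 2×max(8,18) = 2×18 = 36
f[11] = 2×max(9,27) = 2×27 = 54
f[12] = 3×max(9,27) = 3×27 = 81
f[13] = 2×max(11,54) = 2×54 = 108
f[14] = 2×max(12,81) = 2×81 = 162
f[15] = 3×max(12,81) = 3×81 = 243
One optimal split: 3 + 3 + 3 + 3 + 3; product 3×3×3×3×3 = 243.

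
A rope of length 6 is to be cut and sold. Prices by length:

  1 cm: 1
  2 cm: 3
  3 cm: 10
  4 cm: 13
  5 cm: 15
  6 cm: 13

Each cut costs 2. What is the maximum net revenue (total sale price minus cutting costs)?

18

Build v[k] bottom-up: v[k] = max over allowed piece i of (p[i] + v[k−i]) − 2 per cut.
v[1] = 1
v[2] = 3
v[3] = 10
v[4] = 13
v[5] = 15
v[6] = 18  (first piece 3, then v[3]=10)
One optimal plan: pieces 3 + 3 (1 cut) → 20 − 2 = 18.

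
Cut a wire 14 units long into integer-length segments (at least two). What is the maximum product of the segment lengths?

162

Let g[k] be the best product for length k (with at least one cut). For each first piece i, the rest contributes max(k−i, g[k−i]).
g[2] = 1×max(1,0) = 1×1 = 1
g[3] = 1×max(2,1) = 1×2 = 2
g[4] = 2×max(2,1) = 2×2 = 4
g[5] = 2×max(3,2) = 2×3 = 6
g[6] = 3×max(3,2) = 3×3 = 9
g[7] = 2×max(5,6) = 2×6 = 12
g[8] = 2×max(6,9) = 2×9 = 18
g[9] = 3×max(6,9) = 3×9 = 27
g[10] = 2×max(8,18) = 2×18 = 36
g[11] = 2×max(9,27) = 2×27 = 54
g[12] = 3×max(9,27) = 3×27 = 81
g[13] = 2×max(11,54) = 2×54 = 108
g[14] = 2×max(12,81) = 2×81 = 162
One optimal split: 3 + 3 + 3 + 3 + 2; product 3×3×3×3×2 = 162.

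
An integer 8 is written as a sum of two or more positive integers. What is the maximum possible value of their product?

Define prod[k] = max over 1≤i<k of i · max(k−i, prod[k−i]); the inner max lets the remainder stay uncut if that's better.
prod[2] = 1*max(1,0) = 1*1 = 1
prod[3] = max(1*2, 2*1) = 2
prod[4] = max(1*3, 2*2, 3*1) = 4
prod[5] = max(1*4, 2*3, 3*2, 4*1) = 6
prod[6] = max(1*6, 2*4, 3*3, 4*2, 5*1) = 9
prod[7] = max(1*9, 2*6, 3*4, 4*3, 5*2, 6*1) = 12
prod[8] = max(1*12, 2*9, 3*6, …, 6*2, 7*1) = 18
One optimal split: 3 + 3 + 2; product 3*3*2 = 18.

18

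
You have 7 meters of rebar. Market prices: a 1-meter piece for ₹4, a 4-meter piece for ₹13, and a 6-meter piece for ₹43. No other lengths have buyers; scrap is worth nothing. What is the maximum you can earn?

Build best[k] bottom-up: best[k] = max over allowed piece i of (p[i] + best[k−i]).
best[1] = 4
best[2] = 8  (first piece 1, then best[1]=4)
best[3] = 12  (first piece 1, then best[2]=8)
best[4] = max(4+12, 13+0) = 16
best[5] = max(4+16, 13+4) = 20
best[6] = max(4+20, 13+8, 43+0) = 43
best[7] = max(4+43, 13+12, 43+4) = 47
One optimal cutting: 6 + 1 → ₹47.

47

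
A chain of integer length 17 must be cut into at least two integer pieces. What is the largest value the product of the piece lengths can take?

486

Let g[k] be the best product for length k (with at least one cut). For each first piece i, the rest contributes max(k−i, g[k−i]).
g[2] = 1×max(1,0) = 1×1 = 1
g[3] = max(1×2, 2×1) = 2
g[4] = max(1×3, 2×2, 3×1) = 4
g[5] = max(1×4, 2×3, 3×2, 4×1) = 6
g[6] = max(1×6, 2×4, 3×3, 4×2, 5×1) = 9
g[7] = max(1×9, 2×6, 3×4, 4×3, 5×2, 6×1) = 12
g[8] = max(1×12, 2×9, 3×6, …, 6×2, 7×1) = 18
g[9] = max(1×18, 2×12, 3×9, …, 7×2, 8×1) = 27
g[10] = max(1×27, 2×18, 3×12, …, 8×2, 9×1) = 36
g[11] = max(1×36, 2×27, 3×18, …, 9×2, 10×1) = 54
g[12] = max(1×54, 2×36, 3×27, …, 10×2, 11×1) = 81
g[13] = max(1×81, 2×54, 3×36, …, 11×2, 12×1) = 108
g[14] = max(1×108, 2×81, 3×54, …, 12×2, 13×1) = 162
g[15] = max(1×162, 2×108, 3×81, …, 13×2, 14×1) = 243
g[16] = max(1×243, 2×162, 3×108, …, 14×2, 15×1) = 324
g[17] = max(1×324, 2×243, 3×162, …, 15×2, 16×1) = 486
One optimal split: 3 + 3 + 3 + 3 + 3 + 2; product 3×3×3×3×3×2 = 486.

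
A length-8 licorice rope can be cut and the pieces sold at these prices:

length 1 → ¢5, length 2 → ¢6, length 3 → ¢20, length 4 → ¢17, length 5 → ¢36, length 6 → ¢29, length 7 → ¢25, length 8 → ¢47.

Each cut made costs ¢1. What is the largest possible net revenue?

Build net[k] bottom-up: net[k] = max over allowed piece i of (p[i] + net[k−i]) − 1 per cut.
net[1] = 5
net[2] = 9  (first piece 1, then net[1]=5)
net[3] = 20
net[4] = 24  (first piece 1, then net[3]=20)
net[5] = 36
net[6] = 40  (first piece 1, then net[5]=36)
net[7] = 44  (first piece 1, then net[6]=40)
net[8] = 55  (first piece 3, then net[5]=36)
One optimal plan: pieces 5 + 3 (1 cut) → ¢56 − ¢1 = ¢55.

55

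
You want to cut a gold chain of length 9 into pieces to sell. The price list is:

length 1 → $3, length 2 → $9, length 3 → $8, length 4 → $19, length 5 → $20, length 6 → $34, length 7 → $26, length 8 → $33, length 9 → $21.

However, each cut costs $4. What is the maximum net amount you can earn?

Consider every possible first cut. net[k] is the best of p[i]+net[k−i] over all sellable i≤k, charging 4 whenever i<k.
net[1] = 3
net[2] = 9
net[3] = 8  (first piece 1, then net[2]=9)
net[4] = 19
net[5] = 20
net[6] = 34
net[7] = 33  (first piece 1, then net[6]=34)
net[8] = 39  (first piece 2, then net[6]=34)
net[9] = 38  (first piece 1, then net[8]=39)
One optimal plan: pieces 6 + 2 + 1 (2 cuts) → $46 − $8 = $38.

38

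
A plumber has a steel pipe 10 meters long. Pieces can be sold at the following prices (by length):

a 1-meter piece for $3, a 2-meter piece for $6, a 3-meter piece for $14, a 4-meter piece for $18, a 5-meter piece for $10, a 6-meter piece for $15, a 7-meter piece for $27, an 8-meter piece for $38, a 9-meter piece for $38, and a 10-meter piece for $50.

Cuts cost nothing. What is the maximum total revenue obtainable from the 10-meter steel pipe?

Let best[k] be the best obtainable value from length k. For each k, try every first piece i and keep the best of price[i] + best[k−i].
best[1] = 3
best[2] = max(3+3, 6+0) = 6
best[3] = max(3+6, 6+3, 14+0) = 14
best[4] = max(3+14, 6+6, 14+3, 18+0) = 18
best[5] = max(3+18, 6+14, 14+6, 18+3, 10+0) = 21
best[6] = max(3+21, 6+18, 14+14, 18+6, 10+3, 15+0) = 28
best[7] = max(3+28, 6+21, 14+18, …, 15+3, 27+0) = 32
best[8] = max(3+32, 6+28, 14+21, …, 27+3, 38+0) = 38
best[9] = max(3+38, 6+32, 14+28, …, 38+3, 38+0) = 42
best[10] = max(3+42, 6+38, 14+32, …, 38+3, 50+0) = 50
Best is to sell the whole 10-meter piece uncut for $50.

50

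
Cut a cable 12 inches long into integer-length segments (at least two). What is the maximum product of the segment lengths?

81

Let prod[k] be the best product for length k (with at least one cut). For each first piece i, the rest contributes max(k−i, prod[k−i]).
Small cases: prod[2]=1, prod[3]=2, prod[4]=4, prod[5]=6, prod[6]=9, prod[7]=12.
prod[8] = max(1×12, 2×9, 3×6, …, 6×2, 7×1) = 18
prod[9] = max(1×18, 2×12, 3×9, …, 7×2, 8×1) = 27
prod[10] = max(1×27, 2×18, 3×12, …, 8×2, 9×1) = 36
prod[11] = max(1×36, 2×27, 3×18, …, 9×2, 10×1) = 54
prod[12] = max(1×54, 2×36, 3×27, …, 10×2, 11×1) = 81
One optimal split: 3 + 3 + 3 + 3; product 3×3×3×3 = 81.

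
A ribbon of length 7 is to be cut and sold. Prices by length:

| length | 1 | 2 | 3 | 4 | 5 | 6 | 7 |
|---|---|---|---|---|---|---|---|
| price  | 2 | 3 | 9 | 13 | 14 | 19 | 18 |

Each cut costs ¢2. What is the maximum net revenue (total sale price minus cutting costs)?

20

Consider every possible first cut. net[k] is the best of p[i]+net[k−i] over all sellable i≤k, charging 2 whenever i<k.
net[1] = 2
net[2] = 3
net[3] = 9
net[4] = 13
net[5] = 14
net[6] = 19
net[7] = 20  (first piece 3, then net[4]=13)
One optimal plan: pieces 4 + 3 (1 cut) → ¢22 − ¢2 = ¢20.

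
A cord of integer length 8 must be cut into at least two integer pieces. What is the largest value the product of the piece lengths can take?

Define m[k] = max over 1≤i<k of i · max(k−i, m[k−i]); the inner max lets the remainder stay uncut if that's better.
m[2] = 1*max(1,0) = 1*1 = 1
m[3] = 1*max(2,1) = 1*2 = 2
m[4] = 2*max(2,1) = 2*2 = 4
m[5] = 2*max(3,2) = 2*3 = 6
m[6] = 3*max(3,2) = 3*3 = 9
m[7] = 2*max(5,6) = 2*6 = 12
m[8] = 2*max(6,9) = 2*9 = 18
One optimal split: 3 + 3 + 2; product 3*3*2 = 18.

18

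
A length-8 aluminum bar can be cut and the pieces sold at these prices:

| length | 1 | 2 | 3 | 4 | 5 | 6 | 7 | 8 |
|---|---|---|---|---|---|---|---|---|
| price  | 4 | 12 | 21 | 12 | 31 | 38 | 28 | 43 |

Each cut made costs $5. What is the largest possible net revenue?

Let v[k] be the best obtainable value from length k. For each k, try every first piece i and keep the best of price[i] + v[k−i] minus the 5 cut fee when i<k.
v[1] = 4
v[2] = max(4+4-5, 12+0) = 12
v[3] = max(4+12-5, 12+4-5, 21+0) = 21
v[4] = max(4+21-5, 12+12-5, 21+4-5, 12+0) = 20
v[5] = max(4+20-5, 12+21-5, 21+12-5, 12+4-5, 31+0) = 31
v[6] = max(4+31-5, 12+20-5, 21+21-5, 12+12-5, 31+4-5, 38+0) = 38
v[7] = max(4+38-5, 12+31-5, 21+20-5, …, 38+4-5, 28+0) = 38
v[8] = max(4+38-5, 12+38-5, 21+31-5, …, 28+4-5, 43+0) = 47
One optimal plan: pieces 5 + 3 (1 cut) → $52 − $5 = $47.

47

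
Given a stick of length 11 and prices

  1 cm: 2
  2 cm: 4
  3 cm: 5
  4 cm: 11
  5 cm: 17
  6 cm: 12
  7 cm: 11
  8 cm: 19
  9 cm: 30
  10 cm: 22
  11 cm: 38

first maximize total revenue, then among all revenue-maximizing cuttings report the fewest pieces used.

1

Consider every possible first cut. r[k] is the best of p[i]+r[k−i] over all sellable i≤k.
r[1] = 2
r[2] = max(2+2, 4+0) = 4
r[3] = max(2+4, 4+2, 5+0) = 6
r[4] = max(2+6, 4+4, 5+2, 11+0) = 11
r[5] = max(2+11, 4+6, 5+4, 11+2, 17+0) = 17
r[6] = max(2+17, 4+11, 5+6, 11+4, 17+2, 12+0) = 19
r[7] = max(2+19, 4+17, 5+11, …, 12+2, 11+0) = 21
r[8] = max(2+21, 4+19, 5+17, …, 11+2, 19+0) = 23
r[9] = max(2+23, 4+21, 5+19, …, 19+2, 30+0) = 30
r[10] = max(2+30, 4+23, 5+21, …, 30+2, 22+0) = 34
r[11] = max(2+34, 4+30, 5+23, …, 22+2, 38+0) = 38
Maximum revenue is 38.
Now minimize piece count subject to staying optimal: for each k, pieces[k] = 1 + min over i with p[i]+r[k−i]=r[k] of pieces[k−i].
pieces[8] = 3
pieces[9] = 1
pieces[10] = 2
pieces[11] = 1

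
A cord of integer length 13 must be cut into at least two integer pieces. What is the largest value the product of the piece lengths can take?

108

Let m[k] be the best product for length k (with at least one cut). For each first piece i, the rest contributes max(k−i, m[k−i]).
m[2] = 1×max(1,0) = 1×1 = 1
m[3] = max(1×2, 2×1) = 2
m[4] = max(1×3, 2×2, 3×1) = 4
m[5] = max(1×4, 2×3, 3×2, 4×1) = 6
m[6] = max(1×6, 2×4, 3×3, 4×2, 5×1) = 9
m[7] = max(1×9, 2×6, 3×4, 4×3, 5×2, 6×1) = 12
m[8] = max(1×12, 2×9, 3×6, …, 6×2, 7×1) = 18
m[9] = max(1×18, 2×12, 3×9, …, 7×2, 8×1) = 27
m[10] = max(1×27, 2×18, 3×12, …, 8×2, 9×1) = 36
m[11] = max(1×36, 2×27, 3×18, …, 9×2, 10×1) = 54
m[12] = max(1×54, 2×36, 3×27, …, 10×2, 11×1) = 81
m[13] = max(1×81, 2×54, 3×36, …, 11×2, 12×1) = 108
One optimal split: 3 + 3 + 3 + 2 + 2; product 3×3×3×2×2 = 108.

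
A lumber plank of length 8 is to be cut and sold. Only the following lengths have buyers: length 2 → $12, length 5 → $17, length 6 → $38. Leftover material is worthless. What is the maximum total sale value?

Let best[k] be the best obtainable value from length k. For each k, try every first piece i and keep the best of price[i] + best[k−i].
best[1] = 0
best[2] = 12
best[3] = 12
best[4] = 24  (first piece 2, then best[2]=12)
best[5] = max(12+12, 17+0) = 24
best[6] = max(12+24, 17+0, 38+0) = 38
best[7] = max(12+24, 17+12, 38+0) = 38
best[8] = max(12+38, 17+12, 38+12) = 50
One optimal cutting: 6 + 2 → $50.

50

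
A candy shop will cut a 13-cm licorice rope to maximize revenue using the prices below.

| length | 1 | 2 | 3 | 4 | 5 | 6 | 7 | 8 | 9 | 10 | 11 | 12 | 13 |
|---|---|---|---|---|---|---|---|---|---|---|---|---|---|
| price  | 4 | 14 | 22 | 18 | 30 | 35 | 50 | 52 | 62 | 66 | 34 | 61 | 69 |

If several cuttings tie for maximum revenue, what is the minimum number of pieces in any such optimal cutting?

Let r[k] be the best obtainable value from length k. For each k, try every first piece i and keep the best of price[i] + r[k−i].
r[1] = 4
r[2] = 14
r[3] = 22
r[4] = 28  (first piece 2, then r[2]=14)
r[5] = 36  (first piece 2, then r[3]=22)
r[6] = 44  (first piece 3, then r[3]=22)
r[7] = 50  (first piece 2, then r[5]=36)
r[8] = 58  (first piece 2, then r[6]=44)
r[9] = 66  (first piece 3, then r[6]=44)
r[10] = 72  (first piece 2, then r[8]=58)
r[11] = 80  (first piece 2, then r[9]=66)
r[12] = 88  (first piece 3, then r[9]=66)
r[13] = 94  (first piece 2, then r[11]=80)
Maximum revenue is ¢94.
Now minimize piece count subject to staying optimal: for each k, pieces[k] = 1 + min over i with p[i]+r[k−i]=r[k] of pieces[k−i].
pieces[10] = 2
pieces[11] = 4
pieces[12] = 4
pieces[13] = 3

3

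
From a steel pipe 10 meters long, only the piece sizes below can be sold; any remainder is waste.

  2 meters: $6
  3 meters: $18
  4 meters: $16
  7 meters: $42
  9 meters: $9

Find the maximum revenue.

Build r[k] bottom-up: r[k] = max over allowed piece i of (p[i] + r[k−i]).
r[1] = 0
r[2] = 6
r[3] = max(6+0, 18+0) = 18
r[4] = max(6+6, 18+0, 16+0) = 18
r[5] = max(6+18, 18+6, 16+0) = 24
r[6] = max(6+18, 18+18, 16+6) = 36
r[7] = max(6+24, 18+18, 16+18, 42+0) = 42
r[8] = max(6+36, 18+24, 16+18, 42+0) = 42
r[9] = max(6+42, 18+36, 16+24, 42+6, 9+0) = 54
r[10] = max(6+42, 18+42, 16+36, 42+18, 9+0) = 60
One optimal cutting: 7 + 3 → $60.

60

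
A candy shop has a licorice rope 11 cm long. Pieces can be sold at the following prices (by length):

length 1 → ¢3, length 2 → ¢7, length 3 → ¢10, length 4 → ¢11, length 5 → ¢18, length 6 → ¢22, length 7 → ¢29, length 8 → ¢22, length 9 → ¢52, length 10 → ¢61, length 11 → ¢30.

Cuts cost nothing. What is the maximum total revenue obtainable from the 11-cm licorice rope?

64

Let v[k] be the best obtainable value from length k. For each k, try every first piece i and keep the best of price[i] + v[k−i].
v[1] = 3
v[2] = max(3+3, 7+0) = 7
v[3] = max(3+7, 7+3, 10+0) = 10
v[4] = max(3+10, 7+7, 10+3, 11+0) = 14
v[5] = max(3+14, 7+10, 10+7, 11+3, 18+0) = 18
v[6] = max(3+18, 7+14, 10+10, 11+7, 18+3, 22+0) = 22
v[7] = max(3+22, 7+18, 10+14, …, 22+3, 29+0) = 29
v[8] = max(3+29, 7+22, 10+18, …, 29+3, 22+0) = 32
v[9] = max(3+32, 7+29, 10+22, …, 22+3, 52+0) = 52
v[10] = max(3+52, 7+32, 10+29, …, 52+3, 61+0) = 61
v[11] = max(3+61, 7+52, 10+32, …, 61+3, 30+0) = 64
One optimal cutting: 10 + 1 → ¢61 + ¢3 = ¢64.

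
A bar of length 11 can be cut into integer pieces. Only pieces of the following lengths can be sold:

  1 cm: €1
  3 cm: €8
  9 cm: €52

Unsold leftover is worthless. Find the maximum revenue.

Let best[k] be the best obtainable value from length k. For each k, try every first piece i and keep the best of price[i] + best[k−i].
best[1] = 1
best[2] = 2  (first piece 1, then best[1]=1)
best[3] = max(1+2, 8+0) = 8
best[4] = max(1+8, 8+1) = 9
best[5] = max(1+9, 8+2) = 10
best[6] = max(1+10, 8+8) = 16
best[7] = max(1+16, 8+9) = 17
best[8] = max(1+17, 8+10) = 18
best[9] = max(1+18, 8+16, 52+0) = 52
best[10] = max(1+52, 8+17, 52+1) = 53
best[11] = max(1+53, 8+18, 52+2) = 54
One optimal cutting: 9 + 1 + 1 → €54.

54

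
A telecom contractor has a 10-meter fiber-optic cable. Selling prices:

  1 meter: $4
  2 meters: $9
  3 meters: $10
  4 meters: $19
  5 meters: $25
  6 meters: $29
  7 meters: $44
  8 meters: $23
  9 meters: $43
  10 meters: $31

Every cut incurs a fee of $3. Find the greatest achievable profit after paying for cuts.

51

Consider every possible first cut. r[k] is the best of p[i]+r[k−i] over all sellable i≤k, charging 3 whenever i<k.
r[1] = 4
r[2] = 9
r[3] = 10  (first piece 1, then r[2]=9)
r[4] = 19
r[5] = 25
r[6] = 29
r[7] = 44
r[8] = 45  (first piece 1, then r[7]=44)
r[9] = 50  (first piece 2, then r[7]=44)
r[10] = 51  (first piece 1, then r[9]=50)
One optimal plan: pieces 7 + 2 + 1 (2 cuts) → $57 − $6 = $51.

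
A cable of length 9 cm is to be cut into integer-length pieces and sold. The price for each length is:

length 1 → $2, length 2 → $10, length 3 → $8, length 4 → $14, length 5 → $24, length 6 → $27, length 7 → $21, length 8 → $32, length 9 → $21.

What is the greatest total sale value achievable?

Let R[k] be the best obtainable value from length k. For each k, try every first piece i and keep the best of price[i] + R[k−i].
R[1] = 2
R[2] = max(2+2, 10+0) = 10
R[3] = max(2+10, 10+2, 8+0) = 12
R[4] = max(2+12, 10+10, 8+2, 14+0) = 20
R[5] = max(2+20, 10+12, 8+10, 14+2, 24+0) = 24
R[6] = max(2+24, 10+20, 8+12, 14+10, 24+2, 27+0) = 30
R[7] = max(2+30, 10+24, 8+20, …, 27+2, 21+0) = 34
R[8] = max(2+34, 10+30, 8+24, …, 21+2, 32+0) = 40
R[9] = max(2+40, 10+34, 8+30, …, 32+2, 21+0) = 44
One optimal cutting: 5 + 2 + 2 → $24 + $10 + $10 = $44.

44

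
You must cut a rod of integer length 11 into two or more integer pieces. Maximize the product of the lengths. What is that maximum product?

Fill f[k] for k=2..11: at each k try every first piece i and multiply by the better of (k−i) uncut or f[k−i].
Small cases: f[2]=1, f[3]=2.
f[4] = max(1*3, 2*2, 3*1) = 4
f[5] = max(1*4, 2*3, 3*2, 4*1) = 6
f[6] = max(1*6, 2*4, 3*3, 4*2, 5*1) = 9
f[7] = max(1*9, 2*6, 3*4, 4*3, 5*2, 6*1) = 12
f[8] = max(1*12, 2*9, 3*6, …, 6*2, 7*1) = 18
f[9] = max(1*18, 2*12, 3*9, …, 7*2, 8*1) = 27
f[10] = max(1*27, 2*18, 3*12, …, 8*2, 9*1) = 36
f[11] = max(1*36, 2*27, 3*18, …, 9*2, 10*1) = 54
One optimal split: 3 + 3 + 3 + 2; product 3*3*3*2 = 54.

54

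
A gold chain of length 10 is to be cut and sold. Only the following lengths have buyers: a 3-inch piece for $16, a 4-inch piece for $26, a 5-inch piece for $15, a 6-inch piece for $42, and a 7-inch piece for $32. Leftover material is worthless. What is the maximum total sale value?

Consider every possible first cut. r[k] is the best of p[i]+r[k−i] over all sellable i≤k.
r[1] = 0
r[2] = 0
r[3] = 16
r[4] = 26
r[5] = 26
r[6] = 42
r[7] = 42
r[8] = 52  (first piece 4, then r[4]=26)
r[9] = 58  (first piece 3, then r[6]=42)
r[10] = 68  (first piece 4, then r[6]=42)
One optimal cutting: 6 + 4 → $68.

68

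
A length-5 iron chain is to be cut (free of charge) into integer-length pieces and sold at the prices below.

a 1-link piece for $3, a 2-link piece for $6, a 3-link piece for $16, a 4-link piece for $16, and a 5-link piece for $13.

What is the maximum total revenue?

Build best[k] bottom-up: best[k] = max over allowed piece i of (p[i] + best[k−i]).
best[1] = 3
best[2] = 6  (first piece 1, then best[1]=3)
best[3] = 16
best[4] = 19  (first piece 1, then best[3]=16)
best[5] = 22  (first piece 1, then best[4]=19)
One optimal cutting: 3 + 1 + 1 → $16 + $3 + $3 = $22.

22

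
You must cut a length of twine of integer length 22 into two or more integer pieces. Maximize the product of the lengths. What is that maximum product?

2916

Let P[k] be the best product for length k (with at least one cut). For each first piece i, the rest contributes max(k−i, P[k−i]).
P[2] = 1·max(1,0) = 1·1 = 1
P[3] = max(1·2, 2·1) = 2
P[4] = max(1·3, 2·2, 3·1) = 4
P[5] = max(1·4, 2·3, 3·2, 4·1) = 6
P[6] = max(1·6, 2·4, 3·3, 4·2, 5·1) = 9
P[7] = max(1·9, 2·6, 3·4, 4·3, 5·2, 6·1) = 12
P[8] = max(1·12, 2·9, 3·6, …, 6·2, 7·1) = 18
P[9] = max(1·18, 2·12, 3·9, …, 7·2, 8·1) = 27
P[10] = max(1·27, 2·18, 3·12, …, 8·2, 9·1) = 36
P[11] = max(1·36, 2·27, 3·18, …, 9·2, 10·1) = 54
P[12] = max(1·54, 2·36, 3·27, …, 10·2, 11·1) = 81
P[13] = max(1·81, 2·54, 3·36, …, 11·2, 12·1) = 108
P[14] = max(1·108, 2·81, 3·54, …, 12·2, 13·1) = 162
P[15] = max(1·162, 2·108, 3·81, …, 13·2, 14·1) = 243
P[16] = max(1·243, 2·162, 3·108, …, 14·2, 15·1) = 324
P[17] = max(1·324, 2·243, 3·162, …, 15·2, 16·1) = 486
P[18] = max(1·486, 2·324, 3·243, …, 16·2, 17·1) = 729
P[19] = max(1·729, 2·486, 3·324, …, 17·2, 18·1) = 972
P[20] = max(1·972, 2·729, 3·486, …, 18·2, 19·1) = 1458
P[21] = max(1·1458, 2·972, 3·729, …, 19·2, 20·1) = 2187
P[22] = max(1·2187, 2·1458, 3·972, …, 20·2, 21·1) = 2916
One optimal split: 3 + 3 + 3 + 3 + 3 + 3 + 2 + 2; product 3·3·3·3·3·3·2·2 = 2916.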